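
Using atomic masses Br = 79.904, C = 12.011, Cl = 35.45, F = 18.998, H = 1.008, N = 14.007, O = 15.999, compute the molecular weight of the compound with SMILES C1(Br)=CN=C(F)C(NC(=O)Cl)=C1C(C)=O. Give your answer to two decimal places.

Molecular formula: C8H5BrClFN2O2.
M = 1×79.904 + 8×12.011 + 1×35.45 + 1×18.998 + 5×1.008 + 2×14.007 + 2×15.999 = 295.49 g/mol.

295.49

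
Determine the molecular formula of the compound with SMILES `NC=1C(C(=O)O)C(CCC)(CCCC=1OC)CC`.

Heavy atoms from the SMILES: 14 C, 1 N, 3 O.
Implicit hydrogens by atom environment:
  6 × C: 2 H each → 12
  4 × C: no H
  3 × C: 3 H each → 9
  2 × O: no H
  1 × C: 1 H
  1 × N: 2 H
  1 × O: 1 H
  Total hydrogens = 25.
Molecular formula: C14H25NO3

C14H25NO3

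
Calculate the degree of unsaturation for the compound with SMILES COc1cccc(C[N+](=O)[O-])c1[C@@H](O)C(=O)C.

6

Molecular formula from the SMILES: C11H13NO5.
DoU = (2C + 2 + N − H − X)/2 = (2·11 + 2 + 1 − 13 − 0)/2 = 12/2 = 6.
(Structurally: 1 ring(s) + 5 π bond(s) = 6.)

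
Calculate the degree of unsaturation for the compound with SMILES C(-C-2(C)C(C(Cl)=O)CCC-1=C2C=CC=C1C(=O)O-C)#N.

Molecular formula from the SMILES: C15H14ClNO3.
DoU = (2C + 2 + N − H − X)/2 = (2·15 + 2 + 1 − 14 − 1)/2 = 18/2 = 9.
(Structurally: 2 ring(s) + 7 π bond(s) = 9.)

9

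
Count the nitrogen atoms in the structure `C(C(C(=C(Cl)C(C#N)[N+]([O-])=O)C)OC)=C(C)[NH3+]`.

The symbol for nitrogen appears 3 times in the SMILES.

3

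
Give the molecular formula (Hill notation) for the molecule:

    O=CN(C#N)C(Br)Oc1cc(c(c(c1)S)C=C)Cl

Heavy atoms from the SMILES: 1 Br, 11 C, 1 Cl, 2 N, 2 O, 1 S.
Implicit hydrogens by atom environment:
  4 × C (aromatic): no H
  3 × C: 1 H each → 3
  2 × C (aromatic): 1 H each → 2
  2 × N: no H
  2 × O: no H
  1 × Br: no H
  1 × C: 2 H
  1 × C: no H
  1 × Cl: no H
  1 × S: 1 H
  Total hydrogens = 8.
Molecular formula: C11H8BrClN2O2S

C11H8BrClN2O2S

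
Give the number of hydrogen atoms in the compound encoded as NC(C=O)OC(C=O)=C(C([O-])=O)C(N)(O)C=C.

Hydrogens are implicit in SMILES; fill each atom to its normal valence:
  4 × C: 1 H each → 4
  4 × C: no H
  4 × O: no H
  2 × N: 2 H each → 4
  1 × C: 2 H
  1 × O: 1 H
  1 × O (charge -1): no H
  Total hydrogens = 11.

11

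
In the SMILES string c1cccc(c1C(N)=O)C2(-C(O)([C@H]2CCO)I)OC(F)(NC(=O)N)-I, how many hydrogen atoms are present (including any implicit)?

16

Hydrogens are implicit in SMILES; fill each atom to its normal valence:
  5 × C: no H
  4 × C (aromatic): 1 H each → 4
  3 × O: no H
  2 × C: 2 H each → 4
  2 × C (aromatic): no H
  2 × I: no H
  2 × N: 2 H each → 4
  2 × O: 1 H each → 2
  1 × C: 1 H
  1 × F: no H
  1 × N: 1 H
  Total hydrogens = 16.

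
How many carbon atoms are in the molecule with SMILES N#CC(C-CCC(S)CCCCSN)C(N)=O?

11

The symbol for carbon appears 11 times in the SMILES.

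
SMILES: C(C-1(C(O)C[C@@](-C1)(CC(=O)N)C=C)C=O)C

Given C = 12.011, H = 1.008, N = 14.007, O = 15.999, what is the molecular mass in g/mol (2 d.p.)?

Molecular formula: C12H19NO3.
M = 12×12.011 + 19×1.008 + 1×14.007 + 3×15.999 = 225.29 g/mol.

225.29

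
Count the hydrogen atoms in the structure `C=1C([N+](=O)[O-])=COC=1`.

3

Hydrogens are implicit in SMILES; fill each atom to its normal valence:
  3 × C (aromatic): 1 H each → 3
  1 × C (aromatic): no H
  1 × N (charge +1): no H
  1 × O (aromatic): no H
  1 × O: no H
  1 × O (charge -1): no H
  Total hydrogens = 3.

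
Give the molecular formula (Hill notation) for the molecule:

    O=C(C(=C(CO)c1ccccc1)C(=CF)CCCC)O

C16H19FO3

Heavy atoms from the SMILES: 16 C, 1 F, 3 O.
Implicit hydrogens by atom environment:
  5 × C (aromatic): 1 H each → 5
  4 × C: 2 H each → 8
  4 × C: no H
  2 × O: 1 H each → 2
  1 × C: 3 H
  1 × C: 1 H
  1 × C (aromatic): no H
  1 × F: no H
  1 × O: no H
  Total hydrogens = 19.
Molecular formula: C16H19FO3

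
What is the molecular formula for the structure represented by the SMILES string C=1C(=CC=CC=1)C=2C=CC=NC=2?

Heavy atoms from the SMILES: 11 C, 1 N.
Implicit hydrogens by atom environment:
  9 × C (aromatic): 1 H each → 9
  2 × C (aromatic): no H
  1 × N (aromatic): no H
  Total hydrogens = 9.
Molecular formula: C11H9N

C11H9N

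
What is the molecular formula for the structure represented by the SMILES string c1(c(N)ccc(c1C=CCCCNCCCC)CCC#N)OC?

C19H29N3O

Heavy atoms from the SMILES: 19 C, 3 N, 1 O.
Implicit hydrogens by atom environment:
  8 × C: 2 H each → 16
  4 × C (aromatic): no H
  2 × C: 3 H each → 6
  2 × C (aromatic): 1 H each → 2
  2 × C: 1 H each → 2
  1 × C: no H
  1 × N: 2 H
  1 × N: 1 H
  1 × N: no H
  1 × O: no H
  Total hydrogens = 29.
Molecular formula: C19H29N3O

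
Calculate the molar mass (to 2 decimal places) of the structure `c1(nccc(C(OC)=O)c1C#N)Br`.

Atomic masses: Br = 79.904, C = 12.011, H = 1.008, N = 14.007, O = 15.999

241.04

Molecular formula: C8H5BrN2O2.
M = 1×79.904 + 8×12.011 + 5×1.008 + 2×14.007 + 2×15.999 = 241.04 g/mol.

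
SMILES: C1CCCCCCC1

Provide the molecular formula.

Heavy atoms from the SMILES: 8 C.
Implicit hydrogens by atom environment:
  8 × C: 2 H each → 16
  Total hydrogens = 16.
Molecular formula: C8H16

C8H16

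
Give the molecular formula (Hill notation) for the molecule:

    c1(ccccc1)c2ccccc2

Heavy atoms from the SMILES: 12 C.
Implicit hydrogens by atom environment:
  10 × C (aromatic): 1 H each → 10
  2 × C (aromatic): no H
  Total hydrogens = 10.
Molecular formula: C12H10

C12H10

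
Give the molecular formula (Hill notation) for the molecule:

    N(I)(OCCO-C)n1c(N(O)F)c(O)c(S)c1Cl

Heavy atoms from the SMILES: 7 C, 1 Cl, 1 F, 1 I, 3 N, 4 O, 1 S.
Implicit hydrogens by atom environment:
  4 × C (aromatic): no H
  2 × C: 2 H each → 4
  2 × N: no H
  2 × O: 1 H each → 2
  2 × O: no H
  1 × C: 3 H
  1 × Cl: no H
  1 × F: no H
  1 × I: no H
  1 × N (aromatic): no H
  1 × S: 1 H
  Total hydrogens = 10.
Molecular formula: C7H10ClFIN3O4S

C7H10ClFIN3O4S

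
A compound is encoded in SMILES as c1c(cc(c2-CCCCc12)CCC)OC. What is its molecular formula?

Heavy atoms from the SMILES: 14 C, 1 O.
Implicit hydrogens by atom environment:
  6 × C: 2 H each → 12
  4 × C (aromatic): no H
  2 × C: 3 H each → 6
  2 × C (aromatic): 1 H each → 2
  1 × O: no H
  Total hydrogens = 20.
Molecular formula: C14H20O

C14H20O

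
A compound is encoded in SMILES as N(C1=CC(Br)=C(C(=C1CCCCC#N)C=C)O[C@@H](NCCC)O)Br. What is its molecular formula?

C17H23Br2N3O2

Heavy atoms from the SMILES: 2 Br, 17 C, 3 N, 2 O.
Implicit hydrogens by atom environment:
  7 × C: 2 H each → 14
  5 × C (aromatic): no H
  2 × Br: no H
  2 × C: 1 H each → 2
  2 × N: 1 H each → 2
  1 × C: 3 H
  1 × C (aromatic): 1 H
  1 × C: no H
  1 × N: no H
  1 × O: 1 H
  1 × O: no H
  Total hydrogens = 23.
Molecular formula: C17H23Br2N3O2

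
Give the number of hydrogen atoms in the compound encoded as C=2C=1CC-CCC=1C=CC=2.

12

Hydrogens are implicit in SMILES; fill each atom to its normal valence:
  4 × C: 2 H each → 8
  4 × C (aromatic): 1 H each → 4
  2 × C (aromatic): no H
  Total hydrogens = 12.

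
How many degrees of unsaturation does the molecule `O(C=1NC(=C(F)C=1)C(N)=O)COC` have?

Molecular formula from the SMILES: C7H9FN2O3.
DoU = (2C + 2 + N − H − X)/2 = (2·7 + 2 + 2 − 9 − 1)/2 = 8/2 = 4.
(Structurally: 1 ring(s) + 3 π bond(s) = 4.)

4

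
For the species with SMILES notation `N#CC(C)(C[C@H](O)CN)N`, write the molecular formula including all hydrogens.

C6H13N3O

Heavy atoms from the SMILES: 6 C, 3 N, 1 O.
Implicit hydrogens by atom environment:
  2 × C: 2 H each → 4
  2 × C: no H
  2 × N: 2 H each → 4
  1 × C: 3 H
  1 × C: 1 H
  1 × N: no H
  1 × O: 1 H
  Total hydrogens = 13.
Molecular formula: C6H13N3O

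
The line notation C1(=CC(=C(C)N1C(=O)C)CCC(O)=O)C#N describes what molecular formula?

C11H12N2O3

Heavy atoms from the SMILES: 11 C, 2 N, 3 O.
Implicit hydrogens by atom environment:
  3 × C (aromatic): no H
  3 × C: no H
  2 × C: 3 H each → 6
  2 × C: 2 H each → 4
  2 × O: no H
  1 × C (aromatic): 1 H
  1 × N (aromatic): no H
  1 × N: no H
  1 × O: 1 H
  Total hydrogens = 12.
Molecular formula: C11H12N2O3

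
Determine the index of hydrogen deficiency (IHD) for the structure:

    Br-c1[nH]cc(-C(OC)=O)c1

4

Molecular formula from the SMILES: C6H6BrNO2.
DoU = (2C + 2 + N − H − X)/2 = (2·6 + 2 + 1 − 6 − 1)/2 = 8/2 = 4.
(Structurally: 1 ring(s) + 3 π bond(s) = 4.)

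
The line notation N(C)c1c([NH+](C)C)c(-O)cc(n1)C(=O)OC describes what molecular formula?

Heavy atoms from the SMILES: 10 C, 3 N, 3 O.
Implicit hydrogens by atom environment:
  4 × C: 3 H each → 12
  4 × C (aromatic): no H
  2 × O: no H
  1 × C (aromatic): 1 H
  1 × C: no H
  1 × N (charge +1): 1 H
  1 × N: 1 H
  1 × N (aromatic): no H
  1 × O: 1 H
  Total hydrogens = 16.
Net charge +1.
Molecular formula: C10H16N3O3+

C10H16N3O3+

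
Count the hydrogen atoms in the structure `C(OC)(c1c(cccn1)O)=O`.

Hydrogens are implicit in SMILES; fill each atom to its normal valence:
  3 × C (aromatic): 1 H each → 3
  2 × C (aromatic): no H
  2 × O: no H
  1 × C: 3 H
  1 × C: no H
  1 × N (aromatic): no H
  1 × O: 1 H
  Total hydrogens = 7.

7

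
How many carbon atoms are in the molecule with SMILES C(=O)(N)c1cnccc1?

6

The symbol for carbon appears 6 times in the SMILES. Lowercase c denotes aromatic carbon and counts toward C.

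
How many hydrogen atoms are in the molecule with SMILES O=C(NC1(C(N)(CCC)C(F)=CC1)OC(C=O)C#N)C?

Hydrogens are implicit in SMILES; fill each atom to its normal valence:
  5 × C: no H
  3 × C: 2 H each → 6
  3 × C: 1 H each → 3
  3 × O: no H
  2 × C: 3 H each → 6
  1 × F: no H
  1 × N: 2 H
  1 × N: 1 H
  1 × N: no H
  Total hydrogens = 18.

18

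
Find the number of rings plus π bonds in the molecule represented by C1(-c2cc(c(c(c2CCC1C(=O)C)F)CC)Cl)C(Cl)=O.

7

Molecular formula from the SMILES: C15H15Cl2FO2.
DoU = (2C + 2 + N − H − X)/2 = (2·15 + 2 + 0 − 15 − 3)/2 = 14/2 = 7.
(Structurally: 2 ring(s) + 5 π bond(s) = 7.)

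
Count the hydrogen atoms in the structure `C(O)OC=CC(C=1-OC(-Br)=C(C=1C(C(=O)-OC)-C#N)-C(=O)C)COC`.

18

Hydrogens are implicit in SMILES; fill each atom to its normal valence:
  5 × O: no H
  4 × C: 1 H each → 4
  4 × C (aromatic): no H
  3 × C: 3 H each → 9
  3 × C: no H
  2 × C: 2 H each → 4
  1 × Br: no H
  1 × N: no H
  1 × O: 1 H
  1 × O (aromatic): no H
  Total hydrogens = 18.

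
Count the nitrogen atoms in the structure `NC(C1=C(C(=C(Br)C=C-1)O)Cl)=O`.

The symbol for nitrogen appears 1 time in the SMILES.

1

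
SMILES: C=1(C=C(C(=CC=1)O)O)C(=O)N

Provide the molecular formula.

Heavy atoms from the SMILES: 7 C, 1 N, 3 O.
Implicit hydrogens by atom environment:
  3 × C (aromatic): 1 H each → 3
  3 × C (aromatic): no H
  2 × O: 1 H each → 2
  1 × C: no H
  1 × N: 2 H
  1 × O: no H
  Total hydrogens = 7.
Molecular formula: C7H7NO3

C7H7NO3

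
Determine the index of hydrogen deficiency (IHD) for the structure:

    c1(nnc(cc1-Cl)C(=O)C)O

5

Molecular formula from the SMILES: C6H5ClN2O2.
DoU = (2C + 2 + N − H − X)/2 = (2·6 + 2 + 2 − 5 − 1)/2 = 10/2 = 5.
(Structurally: 1 ring(s) + 4 π bond(s) = 5.)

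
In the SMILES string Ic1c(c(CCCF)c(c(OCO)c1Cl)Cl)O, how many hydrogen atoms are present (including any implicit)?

10

Hydrogens are implicit in SMILES; fill each atom to its normal valence:
  6 × C (aromatic): no H
  4 × C: 2 H each → 8
  2 × Cl: no H
  2 × O: 1 H each → 2
  1 × F: no H
  1 × I: no H
  1 × O: no H
  Total hydrogens = 10.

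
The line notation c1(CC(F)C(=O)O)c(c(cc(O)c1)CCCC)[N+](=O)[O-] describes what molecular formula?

Heavy atoms from the SMILES: 13 C, 1 F, 1 N, 5 O.
Implicit hydrogens by atom environment:
  4 × C: 2 H each → 8
  4 × C (aromatic): no H
  2 × C (aromatic): 1 H each → 2
  2 × O: 1 H each → 2
  2 × O: no H
  1 × C: 3 H
  1 × C: 1 H
  1 × C: no H
  1 × F: no H
  1 × N (charge +1): no H
  1 × O (charge -1): no H
  Total hydrogens = 16.
Molecular formula: C13H16FNO5

C13H16FNO5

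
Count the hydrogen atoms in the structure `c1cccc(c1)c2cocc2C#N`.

Hydrogens are implicit in SMILES; fill each atom to its normal valence:
  7 × C (aromatic): 1 H each → 7
  3 × C (aromatic): no H
  1 × C: no H
  1 × N: no H
  1 × O (aromatic): no H
  Total hydrogens = 7.

7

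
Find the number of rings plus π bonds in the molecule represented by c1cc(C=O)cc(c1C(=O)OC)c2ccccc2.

10

Molecular formula from the SMILES: C15H12O3.
DoU = (2C + 2 + N − H − X)/2 = (2·15 + 2 + 0 − 12 − 0)/2 = 20/2 = 10.
(Structurally: 2 ring(s) + 8 π bond(s) = 10.)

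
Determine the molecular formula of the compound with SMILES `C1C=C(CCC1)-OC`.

Heavy atoms from the SMILES: 7 C, 1 O.
Implicit hydrogens by atom environment:
  4 × C: 2 H each → 8
  1 × C: 3 H
  1 × C: 1 H
  1 × C: no H
  1 × O: no H
  Total hydrogens = 12.
Molecular formula: C7H12O

C7H12O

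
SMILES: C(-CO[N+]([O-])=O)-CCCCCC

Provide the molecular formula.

Heavy atoms from the SMILES: 8 C, 1 N, 3 O.
Implicit hydrogens by atom environment:
  7 × C: 2 H each → 14
  2 × O: no H
  1 × C: 3 H
  1 × N (charge +1): no H
  1 × O (charge -1): no H
  Total hydrogens = 17.
Molecular formula: C8H17NO3

C8H17NO3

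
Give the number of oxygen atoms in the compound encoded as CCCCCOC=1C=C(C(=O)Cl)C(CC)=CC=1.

2

The symbol for oxygen appears 2 times in the SMILES.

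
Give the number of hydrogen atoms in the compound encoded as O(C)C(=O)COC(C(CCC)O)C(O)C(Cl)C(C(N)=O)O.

22

Hydrogens are implicit in SMILES; fill each atom to its normal valence:
  5 × C: 1 H each → 5
  4 × O: no H
  3 × C: 2 H each → 6
  3 × O: 1 H each → 3
  2 × C: 3 H each → 6
  2 × C: no H
  1 × Cl: no H
  1 × N: 2 H
  Total hydrogens = 22.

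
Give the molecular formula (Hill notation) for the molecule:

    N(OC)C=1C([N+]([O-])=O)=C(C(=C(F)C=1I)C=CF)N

C9H8F2IN3O3

Heavy atoms from the SMILES: 9 C, 2 F, 1 I, 3 N, 3 O.
Implicit hydrogens by atom environment:
  6 × C (aromatic): no H
  2 × C: 1 H each → 2
  2 × F: no H
  2 × O: no H
  1 × C: 3 H
  1 × I: no H
  1 × N: 2 H
  1 × N: 1 H
  1 × N (charge +1): no H
  1 × O (charge -1): no H
  Total hydrogens = 8.
Molecular formula: C9H8F2IN3O3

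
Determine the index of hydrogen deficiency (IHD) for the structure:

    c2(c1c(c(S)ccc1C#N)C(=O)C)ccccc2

11

Molecular formula from the SMILES: C15H11NOS.
DoU = (2C + 2 + N − H − X)/2 = (2·15 + 2 + 1 − 11 − 0)/2 = 22/2 = 11.
(Structurally: 2 ring(s) + 9 π bond(s) = 11.)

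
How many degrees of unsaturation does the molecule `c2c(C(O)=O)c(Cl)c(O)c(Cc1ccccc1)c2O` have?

9

Molecular formula from the SMILES: C14H11ClO4.
DoU = (2C + 2 + N − H − X)/2 = (2·14 + 2 + 0 − 11 − 1)/2 = 18/2 = 9.
(Structurally: 2 ring(s) + 7 π bond(s) = 9.)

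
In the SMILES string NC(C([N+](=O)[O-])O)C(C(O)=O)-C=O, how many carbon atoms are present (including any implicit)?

5

The symbol for carbon appears 5 times in the SMILES.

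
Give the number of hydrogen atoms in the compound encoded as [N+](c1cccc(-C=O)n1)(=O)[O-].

4

Hydrogens are implicit in SMILES; fill each atom to its normal valence:
  3 × C (aromatic): 1 H each → 3
  2 × C (aromatic): no H
  2 × O: no H
  1 × C: 1 H
  1 × N (aromatic): no H
  1 × N (charge +1): no H
  1 × O (charge -1): no H
  Total hydrogens = 4.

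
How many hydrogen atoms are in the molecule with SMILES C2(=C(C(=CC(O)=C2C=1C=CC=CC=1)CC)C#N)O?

13

Hydrogens are implicit in SMILES; fill each atom to its normal valence:
  6 × C (aromatic): 1 H each → 6
  6 × C (aromatic): no H
  2 × O: 1 H each → 2
  1 × C: 3 H
  1 × C: 2 H
  1 × C: no H
  1 × N: no H
  Total hydrogens = 13.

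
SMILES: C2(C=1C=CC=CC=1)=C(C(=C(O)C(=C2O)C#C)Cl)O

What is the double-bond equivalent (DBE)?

Molecular formula from the SMILES: C14H9ClO3.
DoU = (2C + 2 + N − H − X)/2 = (2·14 + 2 + 0 − 9 − 1)/2 = 20/2 = 10.
(Structurally: 2 ring(s) + 8 π bond(s) = 10.)

10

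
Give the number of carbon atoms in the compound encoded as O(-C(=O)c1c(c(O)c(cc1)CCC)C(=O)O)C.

The symbol for carbon appears 12 times in the SMILES. Lowercase c denotes aromatic carbon and counts toward C.

12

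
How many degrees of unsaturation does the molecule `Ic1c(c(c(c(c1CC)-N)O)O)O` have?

Molecular formula from the SMILES: C8H10INO3.
DoU = (2C + 2 + N − H − X)/2 = (2·8 + 2 + 1 − 10 − 1)/2 = 8/2 = 4.
(Structurally: 1 ring(s) + 3 π bond(s) = 4.)

4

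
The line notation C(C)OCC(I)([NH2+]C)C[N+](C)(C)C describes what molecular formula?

Heavy atoms from the SMILES: 9 C, 1 I, 2 N, 1 O.
Implicit hydrogens by atom environment:
  5 × C: 3 H each → 15
  3 × C: 2 H each → 6
  1 × C: no H
  1 × I: no H
  1 × N (charge +1): 2 H
  1 × N (charge +1): no H
  1 × O: no H
  Total hydrogens = 23.
Net charge +2.
Molecular formula: [C9H23IN2O]2+

[C9H23IN2O]2+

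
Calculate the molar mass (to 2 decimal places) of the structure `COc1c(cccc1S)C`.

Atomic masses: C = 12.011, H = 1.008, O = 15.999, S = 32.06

Molecular formula: C8H10OS.
M = 8×12.011 + 10×1.008 + 1×15.999 + 1×32.06 = 154.23 g/mol.

154.23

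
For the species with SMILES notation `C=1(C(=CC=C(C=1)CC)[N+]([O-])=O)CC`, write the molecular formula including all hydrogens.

C10H13NO2

Heavy atoms from the SMILES: 10 C, 1 N, 2 O.
Implicit hydrogens by atom environment:
  3 × C (aromatic): 1 H each → 3
  3 × C (aromatic): no H
  2 × C: 3 H each → 6
  2 × C: 2 H each → 4
  1 × N (charge +1): no H
  1 × O: no H
  1 × O (charge -1): no H
  Total hydrogens = 13.
Molecular formula: C10H13NO2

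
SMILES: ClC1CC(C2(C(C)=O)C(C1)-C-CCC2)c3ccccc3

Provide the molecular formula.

Heavy atoms from the SMILES: 18 C, 1 Cl, 1 O.
Implicit hydrogens by atom environment:
  6 × C: 2 H each → 12
  5 × C (aromatic): 1 H each → 5
  3 × C: 1 H each → 3
  2 × C: no H
  1 × C: 3 H
  1 × C (aromatic): no H
  1 × Cl: no H
  1 × O: no H
  Total hydrogens = 23.
Molecular formula: C18H23ClO

C18H23ClO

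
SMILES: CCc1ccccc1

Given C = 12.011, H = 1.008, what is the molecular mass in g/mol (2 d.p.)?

106.17

Molecular formula: C8H10.
M = 8×12.011 + 10×1.008 = 106.17 g/mol.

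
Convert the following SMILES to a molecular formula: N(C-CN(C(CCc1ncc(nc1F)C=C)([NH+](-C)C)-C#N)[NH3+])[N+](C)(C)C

Heavy atoms from the SMILES: 17 C, 1 F, 8 N.
Implicit hydrogens by atom environment:
  5 × C: 3 H each → 15
  5 × C: 2 H each → 10
  3 × C (aromatic): no H
  2 × C: no H
  2 × N (aromatic): no H
  2 × N: no H
  1 × C (aromatic): 1 H
  1 × C: 1 H
  1 × F: no H
  1 × N (charge +1): 3 H
  1 × N (charge +1): 1 H
  1 × N: 1 H
  1 × N (charge +1): no H
  Total hydrogens = 32.
Net charge +3.
Molecular formula: [C17H32FN8]3+

[C17H32FN8]3+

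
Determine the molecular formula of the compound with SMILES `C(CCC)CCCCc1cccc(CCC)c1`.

C17H28

Heavy atoms from the SMILES: 17 C.
Implicit hydrogens by atom environment:
  9 × C: 2 H each → 18
  4 × C (aromatic): 1 H each → 4
  2 × C: 3 H each → 6
  2 × C (aromatic): no H
  Total hydrogens = 28.
Molecular formula: C17H28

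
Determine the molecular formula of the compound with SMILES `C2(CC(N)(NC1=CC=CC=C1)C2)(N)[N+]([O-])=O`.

C10H14N4O2

Heavy atoms from the SMILES: 10 C, 4 N, 2 O.
Implicit hydrogens by atom environment:
  5 × C (aromatic): 1 H each → 5
  2 × C: 2 H each → 4
  2 × C: no H
  2 × N: 2 H each → 4
  1 × C (aromatic): no H
  1 × N: 1 H
  1 × N (charge +1): no H
  1 × O: no H
  1 × O (charge -1): no H
  Total hydrogens = 14.
Molecular formula: C10H14N4O2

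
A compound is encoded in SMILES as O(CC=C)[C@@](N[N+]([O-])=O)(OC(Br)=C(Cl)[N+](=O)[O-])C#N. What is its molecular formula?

Heavy atoms from the SMILES: 1 Br, 7 C, 1 Cl, 4 N, 6 O.
Implicit hydrogens by atom environment:
  4 × C: no H
  4 × O: no H
  2 × C: 2 H each → 4
  2 × N (charge +1): no H
  2 × O (charge -1): no H
  1 × Br: no H
  1 × C: 1 H
  1 × Cl: no H
  1 × N: 1 H
  1 × N: no H
  Total hydrogens = 6.
Molecular formula: C7H6BrClN4O6

C7H6BrClN4O6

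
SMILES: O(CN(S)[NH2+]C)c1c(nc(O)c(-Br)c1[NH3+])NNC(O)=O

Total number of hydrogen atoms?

Hydrogens are implicit in SMILES; fill each atom to its normal valence:
  5 × C (aromatic): no H
  2 × N: 1 H each → 2
  2 × O: 1 H each → 2
  2 × O: no H
  1 × Br: no H
  1 × C: 3 H
  1 × C: 2 H
  1 × C: no H
  1 × N (charge +1): 3 H
  1 × N (charge +1): 2 H
  1 × N (aromatic): no H
  1 × N: no H
  1 × S: 1 H
  Total hydrogens = 15.

15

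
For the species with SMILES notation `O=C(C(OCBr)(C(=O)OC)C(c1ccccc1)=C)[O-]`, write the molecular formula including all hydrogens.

Heavy atoms from the SMILES: 1 Br, 13 C, 5 O.
Implicit hydrogens by atom environment:
  5 × C (aromatic): 1 H each → 5
  4 × C: no H
  4 × O: no H
  2 × C: 2 H each → 4
  1 × Br: no H
  1 × C: 3 H
  1 × C (aromatic): no H
  1 × O (charge -1): no H
  Total hydrogens = 12.
Net charge -1.
Molecular formula: C13H12BrO5-

C13H12BrO5-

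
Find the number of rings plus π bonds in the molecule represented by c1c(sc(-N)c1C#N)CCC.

Molecular formula from the SMILES: C8H10N2S.
DoU = (2C + 2 + N − H − X)/2 = (2·8 + 2 + 2 − 10 − 0)/2 = 10/2 = 5.
(Structurally: 1 ring(s) + 4 π bond(s) = 5.)

5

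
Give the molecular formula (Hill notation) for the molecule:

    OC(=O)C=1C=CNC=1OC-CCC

C9H13NO3

Heavy atoms from the SMILES: 9 C, 1 N, 3 O.
Implicit hydrogens by atom environment:
  3 × C: 2 H each → 6
  2 × C (aromatic): 1 H each → 2
  2 × C (aromatic): no H
  2 × O: no H
  1 × C: 3 H
  1 × C: no H
  1 × N (aromatic): 1 H
  1 × O: 1 H
  Total hydrogens = 13.
Molecular formula: C9H13NO3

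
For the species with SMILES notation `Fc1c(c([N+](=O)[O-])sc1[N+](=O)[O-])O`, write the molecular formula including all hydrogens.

C4HFN2O5S

Heavy atoms from the SMILES: 4 C, 1 F, 2 N, 5 O, 1 S.
Implicit hydrogens by atom environment:
  4 × C (aromatic): no H
  2 × N (charge +1): no H
  2 × O: no H
  2 × O (charge -1): no H
  1 × F: no H
  1 × O: 1 H
  1 × S (aromatic): no H
  Total hydrogens = 1.
Molecular formula: C4HFN2O5S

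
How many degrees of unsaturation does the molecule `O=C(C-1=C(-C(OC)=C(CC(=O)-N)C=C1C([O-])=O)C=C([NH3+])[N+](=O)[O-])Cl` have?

9

Molecular formula from the SMILES: C13H12ClN3O7.
DoU = (2C + 2 + N − H − X)/2 = (2·13 + 2 + 3 − 12 − 1)/2 = 18/2 = 9.
(Structurally: 1 ring(s) + 8 π bond(s) = 9.)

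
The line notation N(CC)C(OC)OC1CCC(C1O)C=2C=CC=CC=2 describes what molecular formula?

C15H23NO3

Heavy atoms from the SMILES: 15 C, 1 N, 3 O.
Implicit hydrogens by atom environment:
  5 × C (aromatic): 1 H each → 5
  4 × C: 1 H each → 4
  3 × C: 2 H each → 6
  2 × C: 3 H each → 6
  2 × O: no H
  1 × C (aromatic): no H
  1 × N: 1 H
  1 × O: 1 H
  Total hydrogens = 23.
Molecular formula: C15H23NO3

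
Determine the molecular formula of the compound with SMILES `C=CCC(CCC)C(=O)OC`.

C9H16O2

Heavy atoms from the SMILES: 9 C, 2 O.
Implicit hydrogens by atom environment:
  4 × C: 2 H each → 8
  2 × C: 3 H each → 6
  2 × C: 1 H each → 2
  2 × O: no H
  1 × C: no H
  Total hydrogens = 16.
Molecular formula: C9H16O2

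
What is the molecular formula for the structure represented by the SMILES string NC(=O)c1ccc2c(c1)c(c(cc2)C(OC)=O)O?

Heavy atoms from the SMILES: 13 C, 1 N, 4 O.
Implicit hydrogens by atom environment:
  5 × C (aromatic): 1 H each → 5
  5 × C (aromatic): no H
  3 × O: no H
  2 × C: no H
  1 × C: 3 H
  1 × N: 2 H
  1 × O: 1 H
  Total hydrogens = 11.
Molecular formula: C13H11NO4

C13H11NO4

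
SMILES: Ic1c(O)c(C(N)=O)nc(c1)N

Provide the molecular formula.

Heavy atoms from the SMILES: 6 C, 1 I, 3 N, 2 O.
Implicit hydrogens by atom environment:
  4 × C (aromatic): no H
  2 × N: 2 H each → 4
  1 × C (aromatic): 1 H
  1 × C: no H
  1 × I: no H
  1 × N (aromatic): no H
  1 × O: 1 H
  1 × O: no H
  Total hydrogens = 6.
Molecular formula: C6H6IN3O2

C6H6IN3O2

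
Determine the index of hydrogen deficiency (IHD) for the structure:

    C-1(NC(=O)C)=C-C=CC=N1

Molecular formula from the SMILES: C7H8N2O.
DoU = (2C + 2 + N − H − X)/2 = (2·7 + 2 + 2 − 8 − 0)/2 = 10/2 = 5.
(Structurally: 1 ring(s) + 4 π bond(s) = 5.)

5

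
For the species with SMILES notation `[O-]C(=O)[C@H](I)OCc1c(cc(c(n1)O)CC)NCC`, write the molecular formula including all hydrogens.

Heavy atoms from the SMILES: 12 C, 1 I, 2 N, 4 O.
Implicit hydrogens by atom environment:
  4 × C (aromatic): no H
  3 × C: 2 H each → 6
  2 × C: 3 H each → 6
  2 × O: no H
  1 × C (aromatic): 1 H
  1 × C: 1 H
  1 × C: no H
  1 × I: no H
  1 × N: 1 H
  1 × N (aromatic): no H
  1 × O: 1 H
  1 × O (charge -1): no H
  Total hydrogens = 16.
Net charge -1.
Molecular formula: C12H16IN2O4-

C12H16IN2O4-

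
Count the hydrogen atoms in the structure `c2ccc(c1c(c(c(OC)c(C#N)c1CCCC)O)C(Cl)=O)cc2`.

Hydrogens are implicit in SMILES; fill each atom to its normal valence:
  7 × C (aromatic): no H
  5 × C (aromatic): 1 H each → 5
  3 × C: 2 H each → 6
  2 × C: 3 H each → 6
  2 × C: no H
  2 × O: no H
  1 × Cl: no H
  1 × N: no H
  1 × O: 1 H
  Total hydrogens = 18.

18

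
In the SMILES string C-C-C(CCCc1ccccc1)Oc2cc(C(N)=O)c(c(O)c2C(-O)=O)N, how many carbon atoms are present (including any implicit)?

20

The symbol for carbon appears 20 times in the SMILES. Lowercase c denotes aromatic carbon and counts toward C.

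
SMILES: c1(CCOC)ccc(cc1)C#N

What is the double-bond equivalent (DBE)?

Molecular formula from the SMILES: C10H11NO.
DoU = (2C + 2 + N − H − X)/2 = (2·10 + 2 + 1 − 11 − 0)/2 = 12/2 = 6.
(Structurally: 1 ring(s) + 5 π bond(s) = 6.)

6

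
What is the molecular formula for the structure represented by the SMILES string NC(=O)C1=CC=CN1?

Heavy atoms from the SMILES: 5 C, 2 N, 1 O.
Implicit hydrogens by atom environment:
  3 × C (aromatic): 1 H each → 3
  1 × C (aromatic): no H
  1 × C: no H
  1 × N: 2 H
  1 × N (aromatic): 1 H
  1 × O: no H
  Total hydrogens = 6.
Molecular formula: C5H6N2O

C5H6N2O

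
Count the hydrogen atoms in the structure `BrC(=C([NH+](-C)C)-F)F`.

7

Hydrogens are implicit in SMILES; fill each atom to its normal valence:
  2 × C: 3 H each → 6
  2 × C: no H
  2 × F: no H
  1 × Br: no H
  1 × N (charge +1): 1 H
  Total hydrogens = 7.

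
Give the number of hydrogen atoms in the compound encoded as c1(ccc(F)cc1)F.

4

Hydrogens are implicit in SMILES; fill each atom to its normal valence:
  4 × C (aromatic): 1 H each → 4
  2 × C (aromatic): no H
  2 × F: no H
  Total hydrogens = 4.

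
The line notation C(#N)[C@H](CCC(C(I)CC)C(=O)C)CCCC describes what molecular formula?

C14H24INO

Heavy atoms from the SMILES: 14 C, 1 I, 1 N, 1 O.
Implicit hydrogens by atom environment:
  6 × C: 2 H each → 12
  3 × C: 3 H each → 9
  3 × C: 1 H each → 3
  2 × C: no H
  1 × I: no H
  1 × N: no H
  1 × O: no H
  Total hydrogens = 24.
Molecular formula: C14H24INO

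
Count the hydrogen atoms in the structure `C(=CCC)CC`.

12

Hydrogens are implicit in SMILES; fill each atom to its normal valence:
  2 × C: 3 H each → 6
  2 × C: 2 H each → 4
  2 × C: 1 H each → 2
  Total hydrogens = 12.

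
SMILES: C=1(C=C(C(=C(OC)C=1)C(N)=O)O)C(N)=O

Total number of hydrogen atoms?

Hydrogens are implicit in SMILES; fill each atom to its normal valence:
  4 × C (aromatic): no H
  3 × O: no H
  2 × C (aromatic): 1 H each → 2
  2 × C: no H
  2 × N: 2 H each → 4
  1 × C: 3 H
  1 × O: 1 H
  Total hydrogens = 10.

10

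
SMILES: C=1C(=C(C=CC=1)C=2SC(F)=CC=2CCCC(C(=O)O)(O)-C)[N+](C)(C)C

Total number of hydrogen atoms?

25

Hydrogens are implicit in SMILES; fill each atom to its normal valence:
  5 × C (aromatic): 1 H each → 5
  5 × C (aromatic): no H
  4 × C: 3 H each → 12
  3 × C: 2 H each → 6
  2 × C: no H
  2 × O: 1 H each → 2
  1 × F: no H
  1 × N (charge +1): no H
  1 × O: no H
  1 × S (aromatic): no H
  Total hydrogens = 25.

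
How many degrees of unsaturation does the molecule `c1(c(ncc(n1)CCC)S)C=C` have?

5

Molecular formula from the SMILES: C9H12N2S.
DoU = (2C + 2 + N − H − X)/2 = (2·9 + 2 + 2 − 12 − 0)/2 = 10/2 = 5.
(Structurally: 1 ring(s) + 4 π bond(s) = 5.)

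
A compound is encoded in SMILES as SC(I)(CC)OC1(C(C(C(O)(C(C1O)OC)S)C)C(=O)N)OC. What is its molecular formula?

C13H24INO6S2

Heavy atoms from the SMILES: 13 C, 1 I, 1 N, 6 O, 2 S.
Implicit hydrogens by atom environment:
  4 × C: 3 H each → 12
  4 × C: 1 H each → 4
  4 × C: no H
  4 × O: no H
  2 × O: 1 H each → 2
  2 × S: 1 H each → 2
  1 × C: 2 H
  1 × I: no H
  1 × N: 2 H
  Total hydrogens = 24.
Molecular formula: C13H24INO6S2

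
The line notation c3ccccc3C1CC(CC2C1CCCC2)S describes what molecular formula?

C16H22S

Heavy atoms from the SMILES: 16 C, 1 S.
Implicit hydrogens by atom environment:
  6 × C: 2 H each → 12
  5 × C (aromatic): 1 H each → 5
  4 × C: 1 H each → 4
  1 × C (aromatic): no H
  1 × S: 1 H
  Total hydrogens = 22.
Molecular formula: C16H22S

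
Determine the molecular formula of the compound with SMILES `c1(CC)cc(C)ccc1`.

Heavy atoms from the SMILES: 9 C.
Implicit hydrogens by atom environment:
  4 × C (aromatic): 1 H each → 4
  2 × C: 3 H each → 6
  2 × C (aromatic): no H
  1 × C: 2 H
  Total hydrogens = 12.
Molecular formula: C9H12

C9H12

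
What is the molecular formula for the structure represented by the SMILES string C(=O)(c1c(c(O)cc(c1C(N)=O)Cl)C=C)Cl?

Heavy atoms from the SMILES: 10 C, 2 Cl, 1 N, 3 O.
Implicit hydrogens by atom environment:
  5 × C (aromatic): no H
  2 × C: no H
  2 × Cl: no H
  2 × O: no H
  1 × C: 2 H
  1 × C (aromatic): 1 H
  1 × C: 1 H
  1 × N: 2 H
  1 × O: 1 H
  Total hydrogens = 7.
Molecular formula: C10H7Cl2NO3

C10H7Cl2NO3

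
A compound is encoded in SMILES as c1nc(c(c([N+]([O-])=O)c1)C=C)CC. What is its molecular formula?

Heavy atoms from the SMILES: 9 C, 2 N, 2 O.
Implicit hydrogens by atom environment:
  3 × C (aromatic): no H
  2 × C: 2 H each → 4
  2 × C (aromatic): 1 H each → 2
  1 × C: 3 H
  1 × C: 1 H
  1 × N (aromatic): no H
  1 × N (charge +1): no H
  1 × O: no H
  1 × O (charge -1): no H
  Total hydrogens = 10.
Molecular formula: C9H10N2O2

C9H10N2O2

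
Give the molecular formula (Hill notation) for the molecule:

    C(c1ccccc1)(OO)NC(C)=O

C9H11NO3

Heavy atoms from the SMILES: 9 C, 1 N, 3 O.
Implicit hydrogens by atom environment:
  5 × C (aromatic): 1 H each → 5
  2 × O: no H
  1 × C: 3 H
  1 × C: 1 H
  1 × C: no H
  1 × C (aromatic): no H
  1 × N: 1 H
  1 × O: 1 H
  Total hydrogens = 11.
Molecular formula: C9H11NO3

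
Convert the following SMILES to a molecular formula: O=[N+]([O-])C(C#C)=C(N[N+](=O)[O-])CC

C6H7N3O4

Heavy atoms from the SMILES: 6 C, 3 N, 4 O.
Implicit hydrogens by atom environment:
  3 × C: no H
  2 × N (charge +1): no H
  2 × O: no H
  2 × O (charge -1): no H
  1 × C: 3 H
  1 × C: 2 H
  1 × C: 1 H
  1 × N: 1 H
  Total hydrogens = 7.
Molecular formula: C6H7N3O4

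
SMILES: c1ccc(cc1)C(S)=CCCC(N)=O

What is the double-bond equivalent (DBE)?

Molecular formula from the SMILES: C11H13NOS.
DoU = (2C + 2 + N − H − X)/2 = (2·11 + 2 + 1 − 13 − 0)/2 = 12/2 = 6.
(Structurally: 1 ring(s) + 5 π bond(s) = 6.)

6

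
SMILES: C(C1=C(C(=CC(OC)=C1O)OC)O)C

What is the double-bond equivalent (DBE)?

4

Molecular formula from the SMILES: C10H14O4.
DoU = (2C + 2 + N − H − X)/2 = (2·10 + 2 + 0 − 14 − 0)/2 = 8/2 = 4.
(Structurally: 1 ring(s) + 3 π bond(s) = 4.)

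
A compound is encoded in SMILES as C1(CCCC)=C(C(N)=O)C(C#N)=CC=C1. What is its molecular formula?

C12H14N2O

Heavy atoms from the SMILES: 12 C, 2 N, 1 O.
Implicit hydrogens by atom environment:
  3 × C: 2 H each → 6
  3 × C (aromatic): 1 H each → 3
  3 × C (aromatic): no H
  2 × C: no H
  1 × C: 3 H
  1 × N: 2 H
  1 × N: no H
  1 × O: no H
  Total hydrogens = 14.
Molecular formula: C12H14N2O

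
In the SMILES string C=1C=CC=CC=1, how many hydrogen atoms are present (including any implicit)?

6

Hydrogens are implicit in SMILES; fill each atom to its normal valence:
  6 × C (aromatic): 1 H each → 6
  Total hydrogens = 6.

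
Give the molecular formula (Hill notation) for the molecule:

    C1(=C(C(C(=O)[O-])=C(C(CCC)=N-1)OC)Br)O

C10H11BrNO4-

Heavy atoms from the SMILES: 1 Br, 10 C, 1 N, 4 O.
Implicit hydrogens by atom environment:
  5 × C (aromatic): no H
  2 × C: 3 H each → 6
  2 × C: 2 H each → 4
  2 × O: no H
  1 × Br: no H
  1 × C: no H
  1 × N (aromatic): no H
  1 × O: 1 H
  1 × O (charge -1): no H
  Total hydrogens = 11.
Net charge -1.
Molecular formula: C10H11BrNO4-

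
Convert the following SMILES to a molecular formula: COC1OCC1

Heavy atoms from the SMILES: 4 C, 2 O.
Implicit hydrogens by atom environment:
  2 × C: 2 H each → 4
  2 × O: no H
  1 × C: 3 H
  1 × C: 1 H
  Total hydrogens = 8.
Molecular formula: C4H8O2

C4H8O2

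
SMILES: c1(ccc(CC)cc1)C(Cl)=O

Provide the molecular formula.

C9H9ClO

Heavy atoms from the SMILES: 9 C, 1 Cl, 1 O.
Implicit hydrogens by atom environment:
  4 × C (aromatic): 1 H each → 4
  2 × C (aromatic): no H
  1 × C: 3 H
  1 × C: 2 H
  1 × C: no H
  1 × Cl: no H
  1 × O: no H
  Total hydrogens = 9.
Molecular formula: C9H9ClO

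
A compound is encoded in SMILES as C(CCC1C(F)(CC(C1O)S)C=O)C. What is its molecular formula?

Heavy atoms from the SMILES: 10 C, 1 F, 2 O, 1 S.
Implicit hydrogens by atom environment:
  4 × C: 2 H each → 8
  4 × C: 1 H each → 4
  1 × C: 3 H
  1 × C: no H
  1 × F: no H
  1 × O: 1 H
  1 × O: no H
  1 × S: 1 H
  Total hydrogens = 17.
Molecular formula: C10H17FO2S

C10H17FO2S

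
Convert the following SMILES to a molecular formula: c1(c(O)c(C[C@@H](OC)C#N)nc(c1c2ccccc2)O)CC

C17H18N2O3

Heavy atoms from the SMILES: 17 C, 2 N, 3 O.
Implicit hydrogens by atom environment:
  6 × C (aromatic): no H
  5 × C (aromatic): 1 H each → 5
  2 × C: 3 H each → 6
  2 × C: 2 H each → 4
  2 × O: 1 H each → 2
  1 × C: 1 H
  1 × C: no H
  1 × N (aromatic): no H
  1 × N: no H
  1 × O: no H
  Total hydrogens = 18.
Molecular formula: C17H18N2O3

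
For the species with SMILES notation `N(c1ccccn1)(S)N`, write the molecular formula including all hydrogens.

Heavy atoms from the SMILES: 5 C, 3 N, 1 S.
Implicit hydrogens by atom environment:
  4 × C (aromatic): 1 H each → 4
  1 × C (aromatic): no H
  1 × N: 2 H
  1 × N (aromatic): no H
  1 × N: no H
  1 × S: 1 H
  Total hydrogens = 7.
Molecular formula: C5H7N3S

C5H7N3S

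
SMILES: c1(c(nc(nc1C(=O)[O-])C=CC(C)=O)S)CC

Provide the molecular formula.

Heavy atoms from the SMILES: 11 C, 2 N, 3 O, 1 S.
Implicit hydrogens by atom environment:
  4 × C (aromatic): no H
  2 × C: 3 H each → 6
  2 × C: 1 H each → 2
  2 × C: no H
  2 × N (aromatic): no H
  2 × O: no H
  1 × C: 2 H
  1 × O (charge -1): no H
  1 × S: 1 H
  Total hydrogens = 11.
Net charge -1.
Molecular formula: C11H11N2O3S-

C11H11N2O3S-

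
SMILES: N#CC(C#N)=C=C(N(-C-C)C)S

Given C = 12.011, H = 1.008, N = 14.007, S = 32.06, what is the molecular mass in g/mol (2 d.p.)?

Molecular formula: C8H9N3S.
M = 8×12.011 + 9×1.008 + 3×14.007 + 1×32.06 = 179.24 g/mol.

179.24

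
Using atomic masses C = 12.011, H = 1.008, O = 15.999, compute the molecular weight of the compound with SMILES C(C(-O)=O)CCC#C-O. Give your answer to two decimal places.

128.13

Molecular formula: C6H8O3.
M = 6×12.011 + 8×1.008 + 3×15.999 = 128.13 g/mol.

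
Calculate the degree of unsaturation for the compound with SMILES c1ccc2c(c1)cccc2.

Molecular formula from the SMILES: C10H8.
DoU = (2C + 2 + N − H − X)/2 = (2·10 + 2 + 0 − 8 − 0)/2 = 14/2 = 7.
(Structurally: 2 ring(s) + 5 π bond(s) = 7.)

7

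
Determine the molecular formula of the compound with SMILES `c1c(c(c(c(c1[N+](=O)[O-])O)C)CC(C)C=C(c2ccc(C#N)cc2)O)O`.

Heavy atoms from the SMILES: 19 C, 2 N, 5 O.
Implicit hydrogens by atom environment:
  7 × C (aromatic): no H
  5 × C (aromatic): 1 H each → 5
  3 × O: 1 H each → 3
  2 × C: 3 H each → 6
  2 × C: 1 H each → 2
  2 × C: no H
  1 × C: 2 H
  1 × N: no H
  1 × N (charge +1): no H
  1 × O: no H
  1 × O (charge -1): no H
  Total hydrogens = 18.
Molecular formula: C19H18N2O5

C19H18N2O5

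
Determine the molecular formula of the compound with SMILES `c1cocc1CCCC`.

Heavy atoms from the SMILES: 8 C, 1 O.
Implicit hydrogens by atom environment:
  3 × C: 2 H each → 6
  3 × C (aromatic): 1 H each → 3
  1 × C: 3 H
  1 × C (aromatic): no H
  1 × O (aromatic): no H
  Total hydrogens = 12.
Molecular formula: C8H12O

C8H12O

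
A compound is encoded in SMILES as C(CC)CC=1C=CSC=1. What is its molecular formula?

C8H12S

Heavy atoms from the SMILES: 8 C, 1 S.
Implicit hydrogens by atom environment:
  3 × C: 2 H each → 6
  3 × C (aromatic): 1 H each → 3
  1 × C: 3 H
  1 × C (aromatic): no H
  1 × S (aromatic): no H
  Total hydrogens = 12.
Molecular formula: C8H12S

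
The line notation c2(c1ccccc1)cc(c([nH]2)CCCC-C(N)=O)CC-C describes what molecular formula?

Heavy atoms from the SMILES: 18 C, 2 N, 1 O.
Implicit hydrogens by atom environment:
  6 × C: 2 H each → 12
  6 × C (aromatic): 1 H each → 6
  4 × C (aromatic): no H
  1 × C: 3 H
  1 × C: no H
  1 × N: 2 H
  1 × N (aromatic): 1 H
  1 × O: no H
  Total hydrogens = 24.
Molecular formula: C18H24N2O

C18H24N2O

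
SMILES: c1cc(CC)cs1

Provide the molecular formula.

Heavy atoms from the SMILES: 6 C, 1 S.
Implicit hydrogens by atom environment:
  3 × C (aromatic): 1 H each → 3
  1 × C: 3 H
  1 × C: 2 H
  1 × C (aromatic): no H
  1 × S (aromatic): no H
  Total hydrogens = 8.
Molecular formula: C6H8S

C6H8S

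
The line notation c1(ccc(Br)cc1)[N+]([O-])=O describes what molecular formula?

C6H4BrNO2

Heavy atoms from the SMILES: 1 Br, 6 C, 1 N, 2 O.
Implicit hydrogens by atom environment:
  4 × C (aromatic): 1 H each → 4
  2 × C (aromatic): no H
  1 × Br: no H
  1 × N (charge +1): no H
  1 × O: no H
  1 × O (charge -1): no H
  Total hydrogens = 4.
Molecular formula: C6H4BrNO2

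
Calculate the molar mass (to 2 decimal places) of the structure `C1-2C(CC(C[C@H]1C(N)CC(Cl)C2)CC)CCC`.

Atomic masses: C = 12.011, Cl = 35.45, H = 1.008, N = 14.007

Molecular formula: C15H28ClN.
M = 15×12.011 + 1×35.45 + 28×1.008 + 1×14.007 = 257.85 g/mol.

257.85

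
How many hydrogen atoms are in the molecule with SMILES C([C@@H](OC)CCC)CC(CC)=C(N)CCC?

29

Hydrogens are implicit in SMILES; fill each atom to its normal valence:
  7 × C: 2 H each → 14
  4 × C: 3 H each → 12
  2 × C: no H
  1 × C: 1 H
  1 × N: 2 H
  1 × O: no H
  Total hydrogens = 29.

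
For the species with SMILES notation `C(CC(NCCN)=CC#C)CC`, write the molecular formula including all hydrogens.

C10H18N2

Heavy atoms from the SMILES: 10 C, 2 N.
Implicit hydrogens by atom environment:
  5 × C: 2 H each → 10
  2 × C: 1 H each → 2
  2 × C: no H
  1 × C: 3 H
  1 × N: 2 H
  1 × N: 1 H
  Total hydrogens = 18.
Molecular formula: C10H18N2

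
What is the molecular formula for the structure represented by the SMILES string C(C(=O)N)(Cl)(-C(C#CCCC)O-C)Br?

Heavy atoms from the SMILES: 1 Br, 9 C, 1 Cl, 1 N, 2 O.
Implicit hydrogens by atom environment:
  4 × C: no H
  2 × C: 3 H each → 6
  2 × C: 2 H each → 4
  2 × O: no H
  1 × Br: no H
  1 × C: 1 H
  1 × Cl: no H
  1 × N: 2 H
  Total hydrogens = 13.
Molecular formula: C9H13BrClNO2

C9H13BrClNO2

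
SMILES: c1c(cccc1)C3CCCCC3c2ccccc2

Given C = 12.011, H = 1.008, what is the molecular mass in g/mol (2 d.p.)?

Molecular formula: C18H20.
M = 18×12.011 + 20×1.008 = 236.36 g/mol.

236.36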